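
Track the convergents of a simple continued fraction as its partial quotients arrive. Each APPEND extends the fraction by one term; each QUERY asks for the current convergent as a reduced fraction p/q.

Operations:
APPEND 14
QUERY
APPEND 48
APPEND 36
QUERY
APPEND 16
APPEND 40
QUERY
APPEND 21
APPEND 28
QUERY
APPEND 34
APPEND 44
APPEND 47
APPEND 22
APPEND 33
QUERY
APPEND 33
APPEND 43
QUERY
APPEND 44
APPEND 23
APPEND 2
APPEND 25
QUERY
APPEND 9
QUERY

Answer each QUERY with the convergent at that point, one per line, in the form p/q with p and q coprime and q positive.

14/1
24242/1729
15566042/1110209
9179277998/654689037
470702294318708381/33571663462894259
669009754441402224604/47715446898359434059
35317587482532919671023530/2518938563919799425177817
319243868263221396223799317/22769270167756311416436683

APPEND 14: p_0 = 14·1 + 0 = 14, q_0 = 14·0 + 1 = 1 → 14/1
APPEND 48: p_1 = 48·14 + 1 = 673, q_1 = 48·1 + 0 = 48 → 673/48
APPEND 36: p_2 = 36·673 + 14 = 24242, q_2 = 36·48 + 1 = 1729 → 24242/1729
APPEND 16: p_3 = 16·24242 + 673 = 388545, q_3 = 16·1729 + 48 = 27712 → 388545/27712
APPEND 40: p_4 = 40·388545 + 24242 = 15566042, q_4 = 40·27712 + 1729 = 1110209 → 15566042/1110209
APPEND 21: p_5 = 21·15566042 + 388545 = 327275427, q_5 = 21·1110209 + 27712 = 23342101 → 327275427/23342101
APPEND 28: p_6 = 28·327275427 + 15566042 = 9179277998, q_6 = 28·23342101 + 1110209 = 654689037 → 9179277998/654689037
APPEND 34: p_7 = 34·9179277998 + 327275427 = 312422727359, q_7 = 34·654689037 + 23342101 = 22282769359 → 312422727359/22282769359
APPEND 44: p_8 = 44·312422727359 + 9179277998 = 13755779281794, q_8 = 44·22282769359 + 654689037 = 981096540833 → 13755779281794/981096540833
APPEND 47: p_9 = 47·13755779281794 + 312422727359 = 646834048971677, q_9 = 47·981096540833 + 22282769359 = 46133820188510 → 646834048971677/46133820188510
APPEND 22: p_10 = 22·646834048971677 + 13755779281794 = 14244104856658688, q_10 = 22·46133820188510 + 981096540833 = 1015925140688053 → 14244104856658688/1015925140688053
APPEND 33: p_11 = 33·14244104856658688 + 646834048971677 = 470702294318708381, q_11 = 33·1015925140688053 + 46133820188510 = 33571663462894259 → 470702294318708381/33571663462894259
APPEND 33: p_12 = 33·470702294318708381 + 14244104856658688 = 15547419817374035261, q_12 = 33·33571663462894259 + 1015925140688053 = 1108880819416198600 → 15547419817374035261/1108880819416198600
APPEND 43: p_13 = 43·15547419817374035261 + 470702294318708381 = 669009754441402224604, q_13 = 43·1108880819416198600 + 33571663462894259 = 47715446898359434059 → 669009754441402224604/47715446898359434059
APPEND 44: p_14 = 44·669009754441402224604 + 15547419817374035261 = 29451976615239071917837, q_14 = 44·47715446898359434059 + 1108880819416198600 = 2100588544347231297196 → 29451976615239071917837/2100588544347231297196
APPEND 23: p_15 = 23·29451976615239071917837 + 669009754441402224604 = 678064471904940056334855, q_15 = 23·2100588544347231297196 + 47715446898359434059 = 48361251966884679269567 → 678064471904940056334855/48361251966884679269567
APPEND 2: p_16 = 2·678064471904940056334855 + 29451976615239071917837 = 1385580920425119184587547, q_16 = 2·48361251966884679269567 + 2100588544347231297196 = 98823092478116589836330 → 1385580920425119184587547/98823092478116589836330
APPEND 25: p_17 = 25·1385580920425119184587547 + 678064471904940056334855 = 35317587482532919671023530, q_17 = 25·98823092478116589836330 + 48361251966884679269567 = 2518938563919799425177817 → 35317587482532919671023530/2518938563919799425177817
APPEND 9: p_18 = 9·35317587482532919671023530 + 1385580920425119184587547 = 319243868263221396223799317, q_18 = 9·2518938563919799425177817 + 98823092478116589836330 = 22769270167756311416436683 → 319243868263221396223799317/22769270167756311416436683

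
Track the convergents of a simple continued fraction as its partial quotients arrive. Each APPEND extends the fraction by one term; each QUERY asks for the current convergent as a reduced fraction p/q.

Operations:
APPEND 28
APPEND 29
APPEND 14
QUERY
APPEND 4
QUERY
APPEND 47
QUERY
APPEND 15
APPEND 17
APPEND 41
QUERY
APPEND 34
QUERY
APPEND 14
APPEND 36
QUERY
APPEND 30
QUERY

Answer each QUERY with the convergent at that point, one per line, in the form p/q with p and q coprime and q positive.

11410/407
46453/1657
2194701/78286
23100926405/824020732
785994130927/28036774273
397758669468715/14188235754217
11943787102820833/426040411487064

APPEND 28: p_0 = 28·1 + 0 = 28, q_0 = 28·0 + 1 = 1 → 28/1
APPEND 29: p_1 = 29·28 + 1 = 813, q_1 = 29·1 + 0 = 29 → 813/29
APPEND 14: p_2 = 14·813 + 28 = 11410, q_2 = 14·29 + 1 = 407 → 11410/407
APPEND 4: p_3 = 4·11410 + 813 = 46453, q_3 = 4·407 + 29 = 1657 → 46453/1657
APPEND 47: p_4 = 47·46453 + 11410 = 2194701, q_4 = 47·1657 + 407 = 78286 → 2194701/78286
APPEND 15: p_5 = 15·2194701 + 46453 = 32966968, q_5 = 15·78286 + 1657 = 1175947 → 32966968/1175947
APPEND 17: p_6 = 17·32966968 + 2194701 = 562633157, q_6 = 17·1175947 + 78286 = 20069385 → 562633157/20069385
APPEND 41: p_7 = 41·562633157 + 32966968 = 23100926405, q_7 = 41·20069385 + 1175947 = 824020732 → 23100926405/824020732
APPEND 34: p_8 = 34·23100926405 + 562633157 = 785994130927, q_8 = 34·824020732 + 20069385 = 28036774273 → 785994130927/28036774273
APPEND 14: p_9 = 14·785994130927 + 23100926405 = 11027018759383, q_9 = 14·28036774273 + 824020732 = 393338860554 → 11027018759383/393338860554
APPEND 36: p_10 = 36·11027018759383 + 785994130927 = 397758669468715, q_10 = 36·393338860554 + 28036774273 = 14188235754217 → 397758669468715/14188235754217
APPEND 30: p_11 = 30·397758669468715 + 11027018759383 = 11943787102820833, q_11 = 30·14188235754217 + 393338860554 = 426040411487064 → 11943787102820833/426040411487064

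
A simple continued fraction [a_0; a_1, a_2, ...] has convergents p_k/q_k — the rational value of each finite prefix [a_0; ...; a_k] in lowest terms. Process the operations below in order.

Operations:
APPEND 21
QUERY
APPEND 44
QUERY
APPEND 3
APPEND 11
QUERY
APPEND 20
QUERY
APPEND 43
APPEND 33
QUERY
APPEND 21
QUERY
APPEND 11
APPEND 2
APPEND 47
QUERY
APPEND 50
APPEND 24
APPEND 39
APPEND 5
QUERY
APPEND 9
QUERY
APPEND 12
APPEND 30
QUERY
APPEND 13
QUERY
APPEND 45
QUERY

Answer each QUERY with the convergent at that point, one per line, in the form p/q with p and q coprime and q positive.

21/1
925/44
31681/1507
636416/30273
904756193/43037391
19027277622/905088457
20863739001559/992445147189
4918525949112603742/233964161896159831
45245425152430671033/2152231803785391041
16481154258500850355173/783974606023410960731
214802868988289335273387/10217730624111663341826
9682610258731520937657588/460581852691048261342901

APPEND 21: p_0 = 21·1 + 0 = 21, q_0 = 21·0 + 1 = 1 → 21/1
APPEND 44: p_1 = 44·21 + 1 = 925, q_1 = 44·1 + 0 = 44 → 925/44
APPEND 3: p_2 = 3·925 + 21 = 2796, q_2 = 3·44 + 1 = 133 → 2796/133
APPEND 11: p_3 = 11·2796 + 925 = 31681, q_3 = 11·133 + 44 = 1507 → 31681/1507
APPEND 20: p_4 = 20·31681 + 2796 = 636416, q_4 = 20·1507 + 133 = 30273 → 636416/30273
APPEND 43: p_5 = 43·636416 + 31681 = 27397569, q_5 = 43·30273 + 1507 = 1303246 → 27397569/1303246
APPEND 33: p_6 = 33·27397569 + 636416 = 904756193, q_6 = 33·1303246 + 30273 = 43037391 → 904756193/43037391
APPEND 21: p_7 = 21·904756193 + 27397569 = 19027277622, q_7 = 21·43037391 + 1303246 = 905088457 → 19027277622/905088457
APPEND 11: p_8 = 11·19027277622 + 904756193 = 210204810035, q_8 = 11·905088457 + 43037391 = 9999010418 → 210204810035/9999010418
APPEND 2: p_9 = 2·210204810035 + 19027277622 = 439436897692, q_9 = 2·9999010418 + 905088457 = 20903109293 → 439436897692/20903109293
APPEND 47: p_10 = 47·439436897692 + 210204810035 = 20863739001559, q_10 = 47·20903109293 + 9999010418 = 992445147189 → 20863739001559/992445147189
APPEND 50: p_11 = 50·20863739001559 + 439436897692 = 1043626386975642, q_11 = 50·992445147189 + 20903109293 = 49643160468743 → 1043626386975642/49643160468743
APPEND 24: p_12 = 24·1043626386975642 + 20863739001559 = 25067897026416967, q_12 = 24·49643160468743 + 992445147189 = 1192428296397021 → 25067897026416967/1192428296397021
APPEND 39: p_13 = 39·25067897026416967 + 1043626386975642 = 978691610417237355, q_13 = 39·1192428296397021 + 49643160468743 = 46554346719952562 → 978691610417237355/46554346719952562
APPEND 5: p_14 = 5·978691610417237355 + 25067897026416967 = 4918525949112603742, q_14 = 5·46554346719952562 + 1192428296397021 = 233964161896159831 → 4918525949112603742/233964161896159831
APPEND 9: p_15 = 9·4918525949112603742 + 978691610417237355 = 45245425152430671033, q_15 = 9·233964161896159831 + 46554346719952562 = 2152231803785391041 → 45245425152430671033/2152231803785391041
APPEND 12: p_16 = 12·45245425152430671033 + 4918525949112603742 = 547863627778280656138, q_16 = 12·2152231803785391041 + 233964161896159831 = 26060745807320852323 → 547863627778280656138/26060745807320852323
APPEND 30: p_17 = 30·547863627778280656138 + 45245425152430671033 = 16481154258500850355173, q_17 = 30·26060745807320852323 + 2152231803785391041 = 783974606023410960731 → 16481154258500850355173/783974606023410960731
APPEND 13: p_18 = 13·16481154258500850355173 + 547863627778280656138 = 214802868988289335273387, q_18 = 13·783974606023410960731 + 26060745807320852323 = 10217730624111663341826 → 214802868988289335273387/10217730624111663341826
APPEND 45: p_19 = 45·214802868988289335273387 + 16481154258500850355173 = 9682610258731520937657588, q_19 = 45·10217730624111663341826 + 783974606023410960731 = 460581852691048261342901 → 9682610258731520937657588/460581852691048261342901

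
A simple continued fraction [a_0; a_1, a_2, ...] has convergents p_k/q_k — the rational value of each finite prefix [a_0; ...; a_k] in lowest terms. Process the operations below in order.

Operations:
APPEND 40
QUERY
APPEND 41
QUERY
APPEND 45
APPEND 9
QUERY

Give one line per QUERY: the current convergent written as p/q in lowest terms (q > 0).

40/1
1641/41
666606/16655

APPEND 40: p_0 = 40·1 + 0 = 40, q_0 = 40·0 + 1 = 1 → 40/1
APPEND 41: p_1 = 41·40 + 1 = 1641, q_1 = 41·1 + 0 = 41 → 1641/41
APPEND 45: p_2 = 45·1641 + 40 = 73885, q_2 = 45·41 + 1 = 1846 → 73885/1846
APPEND 9: p_3 = 9·73885 + 1641 = 666606, q_3 = 9·1846 + 41 = 16655 → 666606/16655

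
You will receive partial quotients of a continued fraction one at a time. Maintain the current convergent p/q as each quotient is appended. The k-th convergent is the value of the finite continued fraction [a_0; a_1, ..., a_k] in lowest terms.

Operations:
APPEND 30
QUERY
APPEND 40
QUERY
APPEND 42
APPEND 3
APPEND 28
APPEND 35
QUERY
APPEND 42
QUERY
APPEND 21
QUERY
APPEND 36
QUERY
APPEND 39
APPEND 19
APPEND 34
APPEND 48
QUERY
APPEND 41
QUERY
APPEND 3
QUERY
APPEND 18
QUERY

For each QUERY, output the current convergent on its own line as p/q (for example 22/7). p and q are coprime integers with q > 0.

30/1
1201/40
151483797/5045258
6366643222/212044841
133850991459/4457986919
4825002335746/160699573925
5859579604122832693/195156785476783075
240364763704644908568/8005491485000005643
726953870718057558397/24211631240476800004
13325534436629680959714/443814853813582405715

APPEND 30: p_0 = 30·1 + 0 = 30, q_0 = 30·0 + 1 = 1 → 30/1
APPEND 40: p_1 = 40·30 + 1 = 1201, q_1 = 40·1 + 0 = 40 → 1201/40
APPEND 42: p_2 = 42·1201 + 30 = 50472, q_2 = 42·40 + 1 = 1681 → 50472/1681
APPEND 3: p_3 = 3·50472 + 1201 = 152617, q_3 = 3·1681 + 40 = 5083 → 152617/5083
APPEND 28: p_4 = 28·152617 + 50472 = 4323748, q_4 = 28·5083 + 1681 = 144005 → 4323748/144005
APPEND 35: p_5 = 35·4323748 + 152617 = 151483797, q_5 = 35·144005 + 5083 = 5045258 → 151483797/5045258
APPEND 42: p_6 = 42·151483797 + 4323748 = 6366643222, q_6 = 42·5045258 + 144005 = 212044841 → 6366643222/212044841
APPEND 21: p_7 = 21·6366643222 + 151483797 = 133850991459, q_7 = 21·212044841 + 5045258 = 4457986919 → 133850991459/4457986919
APPEND 36: p_8 = 36·133850991459 + 6366643222 = 4825002335746, q_8 = 36·4457986919 + 212044841 = 160699573925 → 4825002335746/160699573925
APPEND 39: p_9 = 39·4825002335746 + 133850991459 = 188308942085553, q_9 = 39·160699573925 + 4457986919 = 6271741369994 → 188308942085553/6271741369994
APPEND 19: p_10 = 19·188308942085553 + 4825002335746 = 3582694901961253, q_10 = 19·6271741369994 + 160699573925 = 119323785603811 → 3582694901961253/119323785603811
APPEND 34: p_11 = 34·3582694901961253 + 188308942085553 = 121999935608768155, q_11 = 34·119323785603811 + 6271741369994 = 4063280451899568 → 121999935608768155/4063280451899568
APPEND 48: p_12 = 48·121999935608768155 + 3582694901961253 = 5859579604122832693, q_12 = 48·4063280451899568 + 119323785603811 = 195156785476783075 → 5859579604122832693/195156785476783075
APPEND 41: p_13 = 41·5859579604122832693 + 121999935608768155 = 240364763704644908568, q_13 = 41·195156785476783075 + 4063280451899568 = 8005491485000005643 → 240364763704644908568/8005491485000005643
APPEND 3: p_14 = 3·240364763704644908568 + 5859579604122832693 = 726953870718057558397, q_14 = 3·8005491485000005643 + 195156785476783075 = 24211631240476800004 → 726953870718057558397/24211631240476800004
APPEND 18: p_15 = 18·726953870718057558397 + 240364763704644908568 = 13325534436629680959714, q_15 = 18·24211631240476800004 + 8005491485000005643 = 443814853813582405715 → 13325534436629680959714/443814853813582405715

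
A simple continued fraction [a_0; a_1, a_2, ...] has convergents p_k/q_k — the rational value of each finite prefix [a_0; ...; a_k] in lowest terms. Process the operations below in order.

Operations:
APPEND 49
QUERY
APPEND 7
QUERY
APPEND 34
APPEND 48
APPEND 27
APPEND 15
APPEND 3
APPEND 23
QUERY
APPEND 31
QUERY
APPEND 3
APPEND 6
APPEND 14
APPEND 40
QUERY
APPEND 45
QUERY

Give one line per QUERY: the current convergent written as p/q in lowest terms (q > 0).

APPEND 49: p_0 = 49·1 + 0 = 49, q_0 = 49·0 + 1 = 1 → 49/1
APPEND 7: p_1 = 7·49 + 1 = 344, q_1 = 7·1 + 0 = 7 → 344/7
APPEND 34: p_2 = 34·344 + 49 = 11745, q_2 = 34·7 + 1 = 239 → 11745/239
APPEND 48: p_3 = 48·11745 + 344 = 564104, q_3 = 48·239 + 7 = 11479 → 564104/11479
APPEND 27: p_4 = 27·564104 + 11745 = 15242553, q_4 = 27·11479 + 239 = 310172 → 15242553/310172
APPEND 15: p_5 = 15·15242553 + 564104 = 229202399, q_5 = 15·310172 + 11479 = 4664059 → 229202399/4664059
APPEND 3: p_6 = 3·229202399 + 15242553 = 702849750, q_6 = 3·4664059 + 310172 = 14302349 → 702849750/14302349
APPEND 23: p_7 = 23·702849750 + 229202399 = 16394746649, q_7 = 23·14302349 + 4664059 = 333618086 → 16394746649/333618086
APPEND 31: p_8 = 31·16394746649 + 702849750 = 508939995869, q_8 = 31·333618086 + 14302349 = 10356463015 → 508939995869/10356463015
APPEND 3: p_9 = 3·508939995869 + 16394746649 = 1543214734256, q_9 = 3·10356463015 + 333618086 = 31403007131 → 1543214734256/31403007131
APPEND 6: p_10 = 6·1543214734256 + 508939995869 = 9768228401405, q_10 = 6·31403007131 + 10356463015 = 198774505801 → 9768228401405/198774505801
APPEND 14: p_11 = 14·9768228401405 + 1543214734256 = 138298412353926, q_11 = 14·198774505801 + 31403007131 = 2814246088345 → 138298412353926/2814246088345
APPEND 40: p_12 = 40·138298412353926 + 9768228401405 = 5541704722558445, q_12 = 40·2814246088345 + 198774505801 = 112768618039601 → 5541704722558445/112768618039601
APPEND 45: p_13 = 45·5541704722558445 + 138298412353926 = 249515010927483951, q_13 = 45·112768618039601 + 2814246088345 = 5077402057870390 → 249515010927483951/5077402057870390

49/1
344/7
16394746649/333618086
508939995869/10356463015
5541704722558445/112768618039601
249515010927483951/5077402057870390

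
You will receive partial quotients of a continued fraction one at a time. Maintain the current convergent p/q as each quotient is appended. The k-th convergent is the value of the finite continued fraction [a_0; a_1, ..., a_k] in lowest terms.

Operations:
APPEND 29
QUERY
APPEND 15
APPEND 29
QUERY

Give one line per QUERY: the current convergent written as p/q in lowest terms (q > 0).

APPEND 29: p_0 = 29·1 + 0 = 29, q_0 = 29·0 + 1 = 1 → 29/1
APPEND 15: p_1 = 15·29 + 1 = 436, q_1 = 15·1 + 0 = 15 → 436/15
APPEND 29: p_2 = 29·436 + 29 = 12673, q_2 = 29·15 + 1 = 436 → 12673/436

29/1
12673/436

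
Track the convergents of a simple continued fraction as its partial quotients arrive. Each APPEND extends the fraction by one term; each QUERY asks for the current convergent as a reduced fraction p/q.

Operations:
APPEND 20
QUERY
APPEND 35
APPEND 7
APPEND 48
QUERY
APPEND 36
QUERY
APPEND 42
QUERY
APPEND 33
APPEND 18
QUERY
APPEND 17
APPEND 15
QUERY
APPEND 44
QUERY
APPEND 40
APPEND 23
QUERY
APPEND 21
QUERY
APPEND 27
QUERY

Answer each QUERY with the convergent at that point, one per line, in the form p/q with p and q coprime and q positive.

20/1
237197/11843
8544019/426594
359085995/17928791
213809959367/10675309337
54913225325762/2741760340727
2419828542024621/120819527327414
2229925091387168467/111337845156385015
46925274974036848409/2342930271137522602
1269212349390382075510/63370455165869495269

APPEND 20: p_0 = 20·1 + 0 = 20, q_0 = 20·0 + 1 = 1 → 20/1
APPEND 35: p_1 = 35·20 + 1 = 701, q_1 = 35·1 + 0 = 35 → 701/35
APPEND 7: p_2 = 7·701 + 20 = 4927, q_2 = 7·35 + 1 = 246 → 4927/246
APPEND 48: p_3 = 48·4927 + 701 = 237197, q_3 = 48·246 + 35 = 11843 → 237197/11843
APPEND 36: p_4 = 36·237197 + 4927 = 8544019, q_4 = 36·11843 + 246 = 426594 → 8544019/426594
APPEND 42: p_5 = 42·8544019 + 237197 = 359085995, q_5 = 42·426594 + 11843 = 17928791 → 359085995/17928791
APPEND 33: p_6 = 33·359085995 + 8544019 = 11858381854, q_6 = 33·17928791 + 426594 = 592076697 → 11858381854/592076697
APPEND 18: p_7 = 18·11858381854 + 359085995 = 213809959367, q_7 = 18·592076697 + 17928791 = 10675309337 → 213809959367/10675309337
APPEND 17: p_8 = 17·213809959367 + 11858381854 = 3646627691093, q_8 = 17·10675309337 + 592076697 = 182072335426 → 3646627691093/182072335426
APPEND 15: p_9 = 15·3646627691093 + 213809959367 = 54913225325762, q_9 = 15·182072335426 + 10675309337 = 2741760340727 → 54913225325762/2741760340727
APPEND 44: p_10 = 44·54913225325762 + 3646627691093 = 2419828542024621, q_10 = 44·2741760340727 + 182072335426 = 120819527327414 → 2419828542024621/120819527327414
APPEND 40: p_11 = 40·2419828542024621 + 54913225325762 = 96848054906310602, q_11 = 40·120819527327414 + 2741760340727 = 4835522853437287 → 96848054906310602/4835522853437287
APPEND 23: p_12 = 23·96848054906310602 + 2419828542024621 = 2229925091387168467, q_12 = 23·4835522853437287 + 120819527327414 = 111337845156385015 → 2229925091387168467/111337845156385015
APPEND 21: p_13 = 21·2229925091387168467 + 96848054906310602 = 46925274974036848409, q_13 = 21·111337845156385015 + 4835522853437287 = 2342930271137522602 → 46925274974036848409/2342930271137522602
APPEND 27: p_14 = 27·46925274974036848409 + 2229925091387168467 = 1269212349390382075510, q_14 = 27·2342930271137522602 + 111337845156385015 = 63370455165869495269 → 1269212349390382075510/63370455165869495269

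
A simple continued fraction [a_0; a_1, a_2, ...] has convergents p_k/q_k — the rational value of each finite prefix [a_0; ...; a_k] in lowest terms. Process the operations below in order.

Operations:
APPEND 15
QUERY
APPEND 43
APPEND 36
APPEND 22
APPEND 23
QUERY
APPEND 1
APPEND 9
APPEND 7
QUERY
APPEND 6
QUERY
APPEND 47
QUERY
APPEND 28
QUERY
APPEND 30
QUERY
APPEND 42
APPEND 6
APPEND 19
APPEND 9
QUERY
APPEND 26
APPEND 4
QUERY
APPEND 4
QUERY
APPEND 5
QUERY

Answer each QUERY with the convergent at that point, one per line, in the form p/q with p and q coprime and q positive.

APPEND 15: p_0 = 15·1 + 0 = 15, q_0 = 15·0 + 1 = 1 → 15/1
APPEND 43: p_1 = 43·15 + 1 = 646, q_1 = 43·1 + 0 = 43 → 646/43
APPEND 36: p_2 = 36·646 + 15 = 23271, q_2 = 36·43 + 1 = 1549 → 23271/1549
APPEND 22: p_3 = 22·23271 + 646 = 512608, q_3 = 22·1549 + 43 = 34121 → 512608/34121
APPEND 23: p_4 = 23·512608 + 23271 = 11813255, q_4 = 23·34121 + 1549 = 786332 → 11813255/786332
APPEND 1: p_5 = 1·11813255 + 512608 = 12325863, q_5 = 1·786332 + 34121 = 820453 → 12325863/820453
APPEND 9: p_6 = 9·12325863 + 11813255 = 122746022, q_6 = 9·820453 + 786332 = 8170409 → 122746022/8170409
APPEND 7: p_7 = 7·122746022 + 12325863 = 871548017, q_7 = 7·8170409 + 820453 = 58013316 → 871548017/58013316
APPEND 6: p_8 = 6·871548017 + 122746022 = 5352034124, q_8 = 6·58013316 + 8170409 = 356250305 → 5352034124/356250305
APPEND 47: p_9 = 47·5352034124 + 871548017 = 252417151845, q_9 = 47·356250305 + 58013316 = 16801777651 → 252417151845/16801777651
APPEND 28: p_10 = 28·252417151845 + 5352034124 = 7073032285784, q_10 = 28·16801777651 + 356250305 = 470806024533 → 7073032285784/470806024533
APPEND 30: p_11 = 30·7073032285784 + 252417151845 = 212443385725365, q_11 = 30·470806024533 + 16801777651 = 14140982513641 → 212443385725365/14140982513641
APPEND 42: p_12 = 42·212443385725365 + 7073032285784 = 8929695232751114, q_12 = 42·14140982513641 + 470806024533 = 594392071597455 → 8929695232751114/594392071597455
APPEND 6: p_13 = 6·8929695232751114 + 212443385725365 = 53790614782232049, q_13 = 6·594392071597455 + 14140982513641 = 3580493412098371 → 53790614782232049/3580493412098371
APPEND 19: p_14 = 19·53790614782232049 + 8929695232751114 = 1030951376095160045, q_14 = 19·3580493412098371 + 594392071597455 = 68623766901466504 → 1030951376095160045/68623766901466504
APPEND 9: p_15 = 9·1030951376095160045 + 53790614782232049 = 9332352999638672454, q_15 = 9·68623766901466504 + 3580493412098371 = 621194395525296907 → 9332352999638672454/621194395525296907
APPEND 26: p_16 = 26·9332352999638672454 + 1030951376095160045 = 243672129366700643849, q_16 = 26·621194395525296907 + 68623766901466504 = 16219678050559186086 → 243672129366700643849/16219678050559186086
APPEND 4: p_17 = 4·243672129366700643849 + 9332352999638672454 = 984020870466441247850, q_17 = 4·16219678050559186086 + 621194395525296907 = 65499906597762041251 → 984020870466441247850/65499906597762041251
APPEND 4: p_18 = 4·984020870466441247850 + 243672129366700643849 = 4179755611232465635249, q_18 = 4·65499906597762041251 + 16219678050559186086 = 278219304441607351090 → 4179755611232465635249/278219304441607351090
APPEND 5: p_19 = 5·4179755611232465635249 + 984020870466441247850 = 21882798926628769424095, q_19 = 5·278219304441607351090 + 65499906597762041251 = 1456596428805798796701 → 21882798926628769424095/1456596428805798796701

15/1
11813255/786332
871548017/58013316
5352034124/356250305
252417151845/16801777651
7073032285784/470806024533
212443385725365/14140982513641
9332352999638672454/621194395525296907
984020870466441247850/65499906597762041251
4179755611232465635249/278219304441607351090
21882798926628769424095/1456596428805798796701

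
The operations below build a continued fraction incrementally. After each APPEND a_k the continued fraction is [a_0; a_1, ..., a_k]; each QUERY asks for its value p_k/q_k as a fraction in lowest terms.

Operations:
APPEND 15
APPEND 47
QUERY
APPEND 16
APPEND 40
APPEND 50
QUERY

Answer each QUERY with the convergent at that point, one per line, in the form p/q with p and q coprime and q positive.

APPEND 15: p_0 = 15·1 + 0 = 15, q_0 = 15·0 + 1 = 1 → 15/1
APPEND 47: p_1 = 47·15 + 1 = 706, q_1 = 47·1 + 0 = 47 → 706/47
APPEND 16: p_2 = 16·706 + 15 = 11311, q_2 = 16·47 + 1 = 753 → 11311/753
APPEND 40: p_3 = 40·11311 + 706 = 453146, q_3 = 40·753 + 47 = 30167 → 453146/30167
APPEND 50: p_4 = 50·453146 + 11311 = 22668611, q_4 = 50·30167 + 753 = 1509103 → 22668611/1509103

706/47
22668611/1509103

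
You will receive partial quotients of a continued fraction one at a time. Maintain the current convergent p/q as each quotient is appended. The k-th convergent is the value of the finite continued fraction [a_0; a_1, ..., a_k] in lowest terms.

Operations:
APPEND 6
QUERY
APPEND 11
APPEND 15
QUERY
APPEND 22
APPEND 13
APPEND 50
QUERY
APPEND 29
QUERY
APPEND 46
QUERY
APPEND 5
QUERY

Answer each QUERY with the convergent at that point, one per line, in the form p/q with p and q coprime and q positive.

6/1
1011/166
14573709/2392913
422928589/69442262
19469288803/3196736965
97769372604/16053127087

APPEND 6: p_0 = 6·1 + 0 = 6, q_0 = 6·0 + 1 = 1 → 6/1
APPEND 11: p_1 = 11·6 + 1 = 67, q_1 = 11·1 + 0 = 11 → 67/11
APPEND 15: p_2 = 15·67 + 6 = 1011, q_2 = 15·11 + 1 = 166 → 1011/166
APPEND 22: p_3 = 22·1011 + 67 = 22309, q_3 = 22·166 + 11 = 3663 → 22309/3663
APPEND 13: p_4 = 13·22309 + 1011 = 291028, q_4 = 13·3663 + 166 = 47785 → 291028/47785
APPEND 50: p_5 = 50·291028 + 22309 = 14573709, q_5 = 50·47785 + 3663 = 2392913 → 14573709/2392913
APPEND 29: p_6 = 29·14573709 + 291028 = 422928589, q_6 = 29·2392913 + 47785 = 69442262 → 422928589/69442262
APPEND 46: p_7 = 46·422928589 + 14573709 = 19469288803, q_7 = 46·69442262 + 2392913 = 3196736965 → 19469288803/3196736965
APPEND 5: p_8 = 5·19469288803 + 422928589 = 97769372604, q_8 = 5·3196736965 + 69442262 = 16053127087 → 97769372604/16053127087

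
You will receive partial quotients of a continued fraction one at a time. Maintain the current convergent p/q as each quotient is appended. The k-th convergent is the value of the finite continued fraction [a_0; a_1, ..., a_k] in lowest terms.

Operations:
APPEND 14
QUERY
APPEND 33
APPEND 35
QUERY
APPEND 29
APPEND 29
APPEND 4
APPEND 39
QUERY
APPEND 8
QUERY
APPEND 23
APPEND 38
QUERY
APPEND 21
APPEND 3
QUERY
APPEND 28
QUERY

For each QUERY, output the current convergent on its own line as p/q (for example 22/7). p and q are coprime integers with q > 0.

APPEND 14: p_0 = 14·1 + 0 = 14, q_0 = 14·0 + 1 = 1 → 14/1
APPEND 33: p_1 = 33·14 + 1 = 463, q_1 = 33·1 + 0 = 33 → 463/33
APPEND 35: p_2 = 35·463 + 14 = 16219, q_2 = 35·33 + 1 = 1156 → 16219/1156
APPEND 29: p_3 = 29·16219 + 463 = 470814, q_3 = 29·1156 + 33 = 33557 → 470814/33557
APPEND 29: p_4 = 29·470814 + 16219 = 13669825, q_4 = 29·33557 + 1156 = 974309 → 13669825/974309
APPEND 4: p_5 = 4·13669825 + 470814 = 55150114, q_5 = 4·974309 + 33557 = 3930793 → 55150114/3930793
APPEND 39: p_6 = 39·55150114 + 13669825 = 2164524271, q_6 = 39·3930793 + 974309 = 154275236 → 2164524271/154275236
APPEND 8: p_7 = 8·2164524271 + 55150114 = 17371344282, q_7 = 8·154275236 + 3930793 = 1238132681 → 17371344282/1238132681
APPEND 23: p_8 = 23·17371344282 + 2164524271 = 401705442757, q_8 = 23·1238132681 + 154275236 = 28631326899 → 401705442757/28631326899
APPEND 38: p_9 = 38·401705442757 + 17371344282 = 15282178169048, q_9 = 38·28631326899 + 1238132681 = 1089228554843 → 15282178169048/1089228554843
APPEND 21: p_10 = 21·15282178169048 + 401705442757 = 321327446992765, q_10 = 21·1089228554843 + 28631326899 = 22902430978602 → 321327446992765/22902430978602
APPEND 3: p_11 = 3·321327446992765 + 15282178169048 = 979264519147343, q_11 = 3·22902430978602 + 1089228554843 = 69796521490649 → 979264519147343/69796521490649
APPEND 28: p_12 = 28·979264519147343 + 321327446992765 = 27740733983118369, q_12 = 28·69796521490649 + 22902430978602 = 1977205032716774 → 27740733983118369/1977205032716774

14/1
16219/1156
2164524271/154275236
17371344282/1238132681
15282178169048/1089228554843
979264519147343/69796521490649
27740733983118369/1977205032716774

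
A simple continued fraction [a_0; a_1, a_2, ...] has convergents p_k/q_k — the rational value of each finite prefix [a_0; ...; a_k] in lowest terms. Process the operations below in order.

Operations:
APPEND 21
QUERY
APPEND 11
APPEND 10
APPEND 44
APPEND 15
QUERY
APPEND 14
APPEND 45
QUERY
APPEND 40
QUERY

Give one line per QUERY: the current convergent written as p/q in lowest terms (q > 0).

APPEND 21: p_0 = 21·1 + 0 = 21, q_0 = 21·0 + 1 = 1 → 21/1
APPEND 11: p_1 = 11·21 + 1 = 232, q_1 = 11·1 + 0 = 11 → 232/11
APPEND 10: p_2 = 10·232 + 21 = 2341, q_2 = 10·11 + 1 = 111 → 2341/111
APPEND 44: p_3 = 44·2341 + 232 = 103236, q_3 = 44·111 + 11 = 4895 → 103236/4895
APPEND 15: p_4 = 15·103236 + 2341 = 1550881, q_4 = 15·4895 + 111 = 73536 → 1550881/73536
APPEND 14: p_5 = 14·1550881 + 103236 = 21815570, q_5 = 14·73536 + 4895 = 1034399 → 21815570/1034399
APPEND 45: p_6 = 45·21815570 + 1550881 = 983251531, q_6 = 45·1034399 + 73536 = 46621491 → 983251531/46621491
APPEND 40: p_7 = 40·983251531 + 21815570 = 39351876810, q_7 = 40·46621491 + 1034399 = 1865894039 → 39351876810/1865894039

21/1
1550881/73536
983251531/46621491
39351876810/1865894039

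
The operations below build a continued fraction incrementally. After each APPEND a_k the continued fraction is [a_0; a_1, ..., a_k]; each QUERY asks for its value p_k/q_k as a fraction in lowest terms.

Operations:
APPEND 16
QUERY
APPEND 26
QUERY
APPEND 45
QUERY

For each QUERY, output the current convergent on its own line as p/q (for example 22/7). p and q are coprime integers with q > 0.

APPEND 16: p_0 = 16·1 + 0 = 16, q_0 = 16·0 + 1 = 1 → 16/1
APPEND 26: p_1 = 26·16 + 1 = 417, q_1 = 26·1 + 0 = 26 → 417/26
APPEND 45: p_2 = 45·417 + 16 = 18781, q_2 = 45·26 + 1 = 1171 → 18781/1171

16/1
417/26
18781/1171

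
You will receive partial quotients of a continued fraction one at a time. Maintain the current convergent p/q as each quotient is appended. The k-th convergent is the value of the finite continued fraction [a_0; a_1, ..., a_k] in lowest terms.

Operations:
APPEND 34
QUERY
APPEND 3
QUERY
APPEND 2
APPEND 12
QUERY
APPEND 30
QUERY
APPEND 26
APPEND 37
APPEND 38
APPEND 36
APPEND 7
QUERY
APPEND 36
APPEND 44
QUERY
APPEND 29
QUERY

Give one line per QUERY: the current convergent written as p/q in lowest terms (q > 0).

APPEND 34: p_0 = 34·1 + 0 = 34, q_0 = 34·0 + 1 = 1 → 34/1
APPEND 3: p_1 = 3·34 + 1 = 103, q_1 = 3·1 + 0 = 3 → 103/3
APPEND 2: p_2 = 2·103 + 34 = 240, q_2 = 2·3 + 1 = 7 → 240/7
APPEND 12: p_3 = 12·240 + 103 = 2983, q_3 = 12·7 + 3 = 87 → 2983/87
APPEND 30: p_4 = 30·2983 + 240 = 89730, q_4 = 30·87 + 7 = 2617 → 89730/2617
APPEND 26: p_5 = 26·89730 + 2983 = 2335963, q_5 = 26·2617 + 87 = 68129 → 2335963/68129
APPEND 37: p_6 = 37·2335963 + 89730 = 86520361, q_6 = 37·68129 + 2617 = 2523390 → 86520361/2523390
APPEND 38: p_7 = 38·86520361 + 2335963 = 3290109681, q_7 = 38·2523390 + 68129 = 95956949 → 3290109681/95956949
APPEND 36: p_8 = 36·3290109681 + 86520361 = 118530468877, q_8 = 36·95956949 + 2523390 = 3456973554 → 118530468877/3456973554
APPEND 7: p_9 = 7·118530468877 + 3290109681 = 833003391820, q_9 = 7·3456973554 + 95956949 = 24294771827 → 833003391820/24294771827
APPEND 36: p_10 = 36·833003391820 + 118530468877 = 30106652574397, q_10 = 36·24294771827 + 3456973554 = 878068759326 → 30106652574397/878068759326
APPEND 44: p_11 = 44·30106652574397 + 833003391820 = 1325525716665288, q_11 = 44·878068759326 + 24294771827 = 38659320182171 → 1325525716665288/38659320182171
APPEND 29: p_12 = 29·1325525716665288 + 30106652574397 = 38470352435867749, q_12 = 29·38659320182171 + 878068759326 = 1121998354042285 → 38470352435867749/1121998354042285

34/1
103/3
2983/87
89730/2617
833003391820/24294771827
1325525716665288/38659320182171
38470352435867749/1121998354042285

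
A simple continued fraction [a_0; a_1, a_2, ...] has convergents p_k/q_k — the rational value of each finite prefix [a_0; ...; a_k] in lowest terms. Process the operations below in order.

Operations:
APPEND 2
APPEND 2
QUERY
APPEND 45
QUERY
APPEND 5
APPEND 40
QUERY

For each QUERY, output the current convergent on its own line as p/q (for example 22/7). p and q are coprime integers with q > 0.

5/2
227/91
45827/18371

APPEND 2: p_0 = 2·1 + 0 = 2, q_0 = 2·0 + 1 = 1 → 2/1
APPEND 2: p_1 = 2·2 + 1 = 5, q_1 = 2·1 + 0 = 2 → 5/2
APPEND 45: p_2 = 45·5 + 2 = 227, q_2 = 45·2 + 1 = 91 → 227/91
APPEND 5: p_3 = 5·227 + 5 = 1140, q_3 = 5·91 + 2 = 457 → 1140/457
APPEND 40: p_4 = 40·1140 + 227 = 45827, q_4 = 40·457 + 91 = 18371 → 45827/18371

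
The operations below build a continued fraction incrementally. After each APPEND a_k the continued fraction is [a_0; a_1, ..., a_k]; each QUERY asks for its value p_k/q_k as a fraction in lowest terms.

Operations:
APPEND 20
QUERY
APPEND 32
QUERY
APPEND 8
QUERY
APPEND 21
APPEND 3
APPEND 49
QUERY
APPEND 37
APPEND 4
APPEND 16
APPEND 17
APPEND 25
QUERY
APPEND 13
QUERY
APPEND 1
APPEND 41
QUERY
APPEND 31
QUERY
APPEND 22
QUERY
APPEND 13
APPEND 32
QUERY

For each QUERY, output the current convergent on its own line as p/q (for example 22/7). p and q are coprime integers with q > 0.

20/1
641/32
5148/257
16347104/816085
16929622751434/845165674795
220760696763521/11020881326641
9966063796876676/497528808385517
309185668022691911/15435259106952463
6812050760296098718/340073229161339703
2850519108420199306558/142304464851701134967

APPEND 20: p_0 = 20·1 + 0 = 20, q_0 = 20·0 + 1 = 1 → 20/1
APPEND 32: p_1 = 32·20 + 1 = 641, q_1 = 32·1 + 0 = 32 → 641/32
APPEND 8: p_2 = 8·641 + 20 = 5148, q_2 = 8·32 + 1 = 257 → 5148/257
APPEND 21: p_3 = 21·5148 + 641 = 108749, q_3 = 21·257 + 32 = 5429 → 108749/5429
APPEND 3: p_4 = 3·108749 + 5148 = 331395, q_4 = 3·5429 + 257 = 16544 → 331395/16544
APPEND 49: p_5 = 49·331395 + 108749 = 16347104, q_5 = 49·16544 + 5429 = 816085 → 16347104/816085
APPEND 37: p_6 = 37·16347104 + 331395 = 605174243, q_6 = 37·816085 + 16544 = 30211689 → 605174243/30211689
APPEND 4: p_7 = 4·605174243 + 16347104 = 2437044076, q_7 = 4·30211689 + 816085 = 121662841 → 2437044076/121662841
APPEND 16: p_8 = 16·2437044076 + 605174243 = 39597879459, q_8 = 16·121662841 + 30211689 = 1976817145 → 39597879459/1976817145
APPEND 17: p_9 = 17·39597879459 + 2437044076 = 675600994879, q_9 = 17·1976817145 + 121662841 = 33727554306 → 675600994879/33727554306
APPEND 25: p_10 = 25·675600994879 + 39597879459 = 16929622751434, q_10 = 25·33727554306 + 1976817145 = 845165674795 → 16929622751434/845165674795
APPEND 13: p_11 = 13·16929622751434 + 675600994879 = 220760696763521, q_11 = 13·845165674795 + 33727554306 = 11020881326641 → 220760696763521/11020881326641
APPEND 1: p_12 = 1·220760696763521 + 16929622751434 = 237690319514955, q_12 = 1·11020881326641 + 845165674795 = 11866047001436 → 237690319514955/11866047001436
APPEND 41: p_13 = 41·237690319514955 + 220760696763521 = 9966063796876676, q_13 = 41·11866047001436 + 11020881326641 = 497528808385517 → 9966063796876676/497528808385517
APPEND 31: p_14 = 31·9966063796876676 + 237690319514955 = 309185668022691911, q_14 = 31·497528808385517 + 11866047001436 = 15435259106952463 → 309185668022691911/15435259106952463
APPEND 22: p_15 = 22·309185668022691911 + 9966063796876676 = 6812050760296098718, q_15 = 22·15435259106952463 + 497528808385517 = 340073229161339703 → 6812050760296098718/340073229161339703
APPEND 13: p_16 = 13·6812050760296098718 + 309185668022691911 = 88865845551871975245, q_16 = 13·340073229161339703 + 15435259106952463 = 4436387238204368602 → 88865845551871975245/4436387238204368602
APPEND 32: p_17 = 32·88865845551871975245 + 6812050760296098718 = 2850519108420199306558, q_17 = 32·4436387238204368602 + 340073229161339703 = 142304464851701134967 → 2850519108420199306558/142304464851701134967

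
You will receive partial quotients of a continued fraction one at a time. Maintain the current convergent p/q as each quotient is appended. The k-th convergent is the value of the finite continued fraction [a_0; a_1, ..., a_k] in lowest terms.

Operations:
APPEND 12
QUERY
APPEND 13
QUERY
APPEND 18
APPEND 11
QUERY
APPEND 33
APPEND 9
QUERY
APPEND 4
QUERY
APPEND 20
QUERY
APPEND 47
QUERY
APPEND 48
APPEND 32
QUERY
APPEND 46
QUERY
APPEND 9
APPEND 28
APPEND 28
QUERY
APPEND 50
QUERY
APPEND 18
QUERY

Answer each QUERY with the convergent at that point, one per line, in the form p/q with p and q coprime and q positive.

APPEND 12: p_0 = 12·1 + 0 = 12, q_0 = 12·0 + 1 = 1 → 12/1
APPEND 13: p_1 = 13·12 + 1 = 157, q_1 = 13·1 + 0 = 13 → 157/13
APPEND 18: p_2 = 18·157 + 12 = 2838, q_2 = 18·13 + 1 = 235 → 2838/235
APPEND 11: p_3 = 11·2838 + 157 = 31375, q_3 = 11·235 + 13 = 2598 → 31375/2598
APPEND 33: p_4 = 33·31375 + 2838 = 1038213, q_4 = 33·2598 + 235 = 85969 → 1038213/85969
APPEND 9: p_5 = 9·1038213 + 31375 = 9375292, q_5 = 9·85969 + 2598 = 776319 → 9375292/776319
APPEND 4: p_6 = 4·9375292 + 1038213 = 38539381, q_6 = 4·776319 + 85969 = 3191245 → 38539381/3191245
APPEND 20: p_7 = 20·38539381 + 9375292 = 780162912, q_7 = 20·3191245 + 776319 = 64601219 → 780162912/64601219
APPEND 47: p_8 = 47·780162912 + 38539381 = 36706196245, q_8 = 47·64601219 + 3191245 = 3039448538 → 36706196245/3039448538
APPEND 48: p_9 = 48·36706196245 + 780162912 = 1762677582672, q_9 = 48·3039448538 + 64601219 = 145958131043 → 1762677582672/145958131043
APPEND 32: p_10 = 32·1762677582672 + 36706196245 = 56442388841749, q_10 = 32·145958131043 + 3039448538 = 4673699641914 → 56442388841749/4673699641914
APPEND 46: p_11 = 46·56442388841749 + 1762677582672 = 2598112564303126, q_11 = 46·4673699641914 + 145958131043 = 215136141659087 → 2598112564303126/215136141659087
APPEND 9: p_12 = 9·2598112564303126 + 56442388841749 = 23439455467569883, q_12 = 9·215136141659087 + 4673699641914 = 1940898974573697 → 23439455467569883/1940898974573697
APPEND 28: p_13 = 28·23439455467569883 + 2598112564303126 = 658902865656259850, q_13 = 28·1940898974573697 + 215136141659087 = 54560307429722603 → 658902865656259850/54560307429722603
APPEND 28: p_14 = 28·658902865656259850 + 23439455467569883 = 18472719693842845683, q_14 = 28·54560307429722603 + 1940898974573697 = 1529629507006806581 → 18472719693842845683/1529629507006806581
APPEND 50: p_15 = 50·18472719693842845683 + 658902865656259850 = 924294887557798544000, q_15 = 50·1529629507006806581 + 54560307429722603 = 76536035657770051653 → 924294887557798544000/76536035657770051653
APPEND 18: p_16 = 18·924294887557798544000 + 18472719693842845683 = 16655780695734216637683, q_16 = 18·76536035657770051653 + 1529629507006806581 = 1379178271346867736335 → 16655780695734216637683/1379178271346867736335

12/1
157/13
31375/2598
9375292/776319
38539381/3191245
780162912/64601219
36706196245/3039448538
56442388841749/4673699641914
2598112564303126/215136141659087
18472719693842845683/1529629507006806581
924294887557798544000/76536035657770051653
16655780695734216637683/1379178271346867736335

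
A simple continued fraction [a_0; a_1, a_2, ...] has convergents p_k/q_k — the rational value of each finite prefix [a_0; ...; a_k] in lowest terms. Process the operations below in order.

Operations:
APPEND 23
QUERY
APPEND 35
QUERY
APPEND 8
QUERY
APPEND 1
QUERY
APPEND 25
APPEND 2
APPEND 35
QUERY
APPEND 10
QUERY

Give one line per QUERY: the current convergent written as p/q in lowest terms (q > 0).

23/1
806/35
6471/281
7277/316
13630811/591911
136692179/5935788

APPEND 23: p_0 = 23·1 + 0 = 23, q_0 = 23·0 + 1 = 1 → 23/1
APPEND 35: p_1 = 35·23 + 1 = 806, q_1 = 35·1 + 0 = 35 → 806/35
APPEND 8: p_2 = 8·806 + 23 = 6471, q_2 = 8·35 + 1 = 281 → 6471/281
APPEND 1: p_3 = 1·6471 + 806 = 7277, q_3 = 1·281 + 35 = 316 → 7277/316
APPEND 25: p_4 = 25·7277 + 6471 = 188396, q_4 = 25·316 + 281 = 8181 → 188396/8181
APPEND 2: p_5 = 2·188396 + 7277 = 384069, q_5 = 2·8181 + 316 = 16678 → 384069/16678
APPEND 35: p_6 = 35·384069 + 188396 = 13630811, q_6 = 35·16678 + 8181 = 591911 → 13630811/591911
APPEND 10: p_7 = 10·13630811 + 384069 = 136692179, q_7 = 10·591911 + 16678 = 5935788 → 136692179/5935788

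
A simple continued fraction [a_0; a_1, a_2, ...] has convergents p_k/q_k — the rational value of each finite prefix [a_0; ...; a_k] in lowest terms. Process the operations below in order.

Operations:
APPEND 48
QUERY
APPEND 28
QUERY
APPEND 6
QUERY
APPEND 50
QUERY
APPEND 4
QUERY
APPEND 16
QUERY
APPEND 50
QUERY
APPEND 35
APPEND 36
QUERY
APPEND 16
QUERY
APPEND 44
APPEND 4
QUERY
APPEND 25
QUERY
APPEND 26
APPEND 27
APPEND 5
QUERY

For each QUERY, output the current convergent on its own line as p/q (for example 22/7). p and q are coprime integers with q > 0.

48/1
1345/28
8118/169
407245/8478
1637098/34081
26600813/553774
1331677748/27722781
1680203269496/34978362705
26929887633929/560624654389
4773310924283417/99370477277673
120519368366247797/2508964395097646
427408253670585993889/8897757307950528014

APPEND 48: p_0 = 48·1 + 0 = 48, q_0 = 48·0 + 1 = 1 → 48/1
APPEND 28: p_1 = 28·48 + 1 = 1345, q_1 = 28·1 + 0 = 28 → 1345/28
APPEND 6: p_2 = 6·1345 + 48 = 8118, q_2 = 6·28 + 1 = 169 → 8118/169
APPEND 50: p_3 = 50·8118 + 1345 = 407245, q_3 = 50·169 + 28 = 8478 → 407245/8478
APPEND 4: p_4 = 4·407245 + 8118 = 1637098, q_4 = 4·8478 + 169 = 34081 → 1637098/34081
APPEND 16: p_5 = 16·1637098 + 407245 = 26600813, q_5 = 16·34081 + 8478 = 553774 → 26600813/553774
APPEND 50: p_6 = 50·26600813 + 1637098 = 1331677748, q_6 = 50·553774 + 34081 = 27722781 → 1331677748/27722781
APPEND 35: p_7 = 35·1331677748 + 26600813 = 46635321993, q_7 = 35·27722781 + 553774 = 970851109 → 46635321993/970851109
APPEND 36: p_8 = 36·46635321993 + 1331677748 = 1680203269496, q_8 = 36·970851109 + 27722781 = 34978362705 → 1680203269496/34978362705
APPEND 16: p_9 = 16·1680203269496 + 46635321993 = 26929887633929, q_9 = 16·34978362705 + 970851109 = 560624654389 → 26929887633929/560624654389
APPEND 44: p_10 = 44·26929887633929 + 1680203269496 = 1186595259162372, q_10 = 44·560624654389 + 34978362705 = 24702463155821 → 1186595259162372/24702463155821
APPEND 4: p_11 = 4·1186595259162372 + 26929887633929 = 4773310924283417, q_11 = 4·24702463155821 + 560624654389 = 99370477277673 → 4773310924283417/99370477277673
APPEND 25: p_12 = 25·4773310924283417 + 1186595259162372 = 120519368366247797, q_12 = 25·99370477277673 + 24702463155821 = 2508964395097646 → 120519368366247797/2508964395097646
APPEND 26: p_13 = 26·120519368366247797 + 4773310924283417 = 3138276888446726139, q_13 = 26·2508964395097646 + 99370477277673 = 65332444749816469 → 3138276888446726139/65332444749816469
APPEND 27: p_14 = 27·3138276888446726139 + 120519368366247797 = 84853995356427853550, q_14 = 27·65332444749816469 + 2508964395097646 = 1766484972640142309 → 84853995356427853550/1766484972640142309
APPEND 5: p_15 = 5·84853995356427853550 + 3138276888446726139 = 427408253670585993889, q_15 = 5·1766484972640142309 + 65332444749816469 = 8897757307950528014 → 427408253670585993889/8897757307950528014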